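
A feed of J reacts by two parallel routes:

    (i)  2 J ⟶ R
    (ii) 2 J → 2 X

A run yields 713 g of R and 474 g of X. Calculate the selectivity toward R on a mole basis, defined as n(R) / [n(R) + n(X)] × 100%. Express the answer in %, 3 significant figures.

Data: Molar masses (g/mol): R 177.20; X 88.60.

n(R) = 713 / 177.20 = 4.024 mol
n(X) = 474 / 88.60 = 5.350 mol
selectivity = 4.024/(4.024+5.350) × 100 = 42.93 %

42.9 %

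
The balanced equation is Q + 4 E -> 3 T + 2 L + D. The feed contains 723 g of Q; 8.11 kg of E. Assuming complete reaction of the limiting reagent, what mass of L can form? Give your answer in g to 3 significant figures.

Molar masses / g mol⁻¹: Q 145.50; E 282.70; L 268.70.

n(Q) = 723.0 / 145.50 = 4.969 mol
n(E) = 8.110×1000 / 282.70 = 28.69 mol
n/ν → Q: 4.969, E: 7.173; Q is limiting.
n(L) = (2/1) × 4.969 = 9.938 mol
mass = 9.938 × 268.70 = 2670 g

2670 g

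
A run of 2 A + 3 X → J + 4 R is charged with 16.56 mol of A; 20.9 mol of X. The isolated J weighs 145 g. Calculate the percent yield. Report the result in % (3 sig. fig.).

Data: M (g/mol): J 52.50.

39.6 %

n(A) = 16.56 mol
n(X) = 20.90 mol
n/ν for A = 16.56/2 = 8.280
n/ν for X = 20.90/3 = 6.967
Smallest n/ν is X → limiting reagent.
theoretical n(J) = (1/3) × 20.90 = 6.967 mol → 365.8 g
% yield = 145 / 365.8 × 100 = 39.64 %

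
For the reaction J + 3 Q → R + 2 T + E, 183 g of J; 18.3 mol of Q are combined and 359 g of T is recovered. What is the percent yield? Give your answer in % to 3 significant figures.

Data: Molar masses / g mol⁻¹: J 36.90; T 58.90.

n(J) = 183.0 / 36.90 = 4.959 mol
n(Q) = 18.30 mol
n/ν for J = 4.959/1 = 4.959
n/ν for Q = 18.30/3 = 6.100
Smallest n/ν is J → limiting reagent.
theoretical n(T) = (2/1) × 4.959 = 9.918 mol → 584.2 g
% yield = 359 / 584.2 × 100 = 61.45 %

61.5 %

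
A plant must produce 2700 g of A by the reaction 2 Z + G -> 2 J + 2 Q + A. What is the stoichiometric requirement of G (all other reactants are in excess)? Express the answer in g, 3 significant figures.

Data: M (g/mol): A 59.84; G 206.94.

n(A) = 2700 / 59.84 = 45.12 mol
n(G) = (1/1) × 45.12 = 45.12 mol
mass = 45.12 × 206.94 = 9337 g

9340 g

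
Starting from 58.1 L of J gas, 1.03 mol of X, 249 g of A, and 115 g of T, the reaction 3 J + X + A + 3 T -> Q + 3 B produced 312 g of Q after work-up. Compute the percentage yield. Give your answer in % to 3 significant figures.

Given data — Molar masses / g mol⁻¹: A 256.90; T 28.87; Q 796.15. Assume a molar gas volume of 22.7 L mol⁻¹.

45.9 %

n(J) = 58.10 / 22.7 = 2.559 mol
n(X) = 1.030 mol
n(A) = 249.0 / 256.90 = 0.9692 mol
n(T) = 115.0 / 28.87 = 3.983 mol
n/ν → J: 0.8530, X: 1.030, A: 0.9692, T: 1.328; J is limiting.
theoretical n(Q) = (1/3) × 2.559 = 0.8530 mol → 679.1 g
% yield = 312 / 679.1 × 100 = 45.94 %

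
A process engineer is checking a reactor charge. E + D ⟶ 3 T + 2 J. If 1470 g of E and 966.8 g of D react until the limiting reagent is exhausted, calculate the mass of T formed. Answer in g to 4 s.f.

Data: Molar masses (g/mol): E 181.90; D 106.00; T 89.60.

2172 g

n(E) = 1470 / 181.90 = 8.081 mol
n(D) = 966.8 / 106.00 = 9.121 mol
n/ν for E = 8.081/1 = 8.081
n/ν for D = 9.121/1 = 9.121
Smallest n/ν is E → limiting reagent.
n(T) = (3/1) × 8.081 = 24.24 mol
mass = 24.24 × 89.60 = 2172 g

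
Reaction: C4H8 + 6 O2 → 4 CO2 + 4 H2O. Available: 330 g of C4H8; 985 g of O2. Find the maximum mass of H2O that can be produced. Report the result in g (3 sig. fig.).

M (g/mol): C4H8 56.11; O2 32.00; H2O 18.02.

n(C4H8) = 330.0 / 56.11 = 5.881 mol
n(O2) = 985.0 / 32.00 = 30.78 mol
n/ν for C4H8 = 5.881/1 = 5.881
n/ν for O2 = 30.78/6 = 5.130
Smallest n/ν is O2 → limiting reagent.
n(H2O) = (4/6) × 30.78 = 20.52 mol
mass = 20.52 × 18.02 = 369.8 g

370 g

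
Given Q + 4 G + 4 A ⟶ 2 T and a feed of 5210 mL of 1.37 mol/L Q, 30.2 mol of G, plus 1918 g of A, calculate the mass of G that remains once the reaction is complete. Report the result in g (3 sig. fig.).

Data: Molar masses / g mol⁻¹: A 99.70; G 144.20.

n(Q) = 1.37 × 5210/1000 = 7.138 mol
n(G) = 30.20 mol
n(A) = 1918 / 99.70 = 19.24 mol
n/ν for Q = 7.138/1 = 7.138
n/ν for G = 30.20/4 = 7.550
n/ν for A = 19.24/4 = 4.810
Smallest n/ν is A → limiting reagent.
G consumed = (4/4) × 19.24 = 19.24 mol
G remaining = 30.20 − 19.24 = 10.96 mol
mass = 10.96 × 144.20 = 1580 g

1580 g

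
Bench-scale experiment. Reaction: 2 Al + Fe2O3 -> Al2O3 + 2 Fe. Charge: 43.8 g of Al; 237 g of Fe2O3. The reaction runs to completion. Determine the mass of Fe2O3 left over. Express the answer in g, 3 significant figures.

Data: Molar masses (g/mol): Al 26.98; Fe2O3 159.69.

107 g

n(Al) = 43.80 / 26.98 = 1.623 mol
n(Fe2O3) = 237.0 / 159.69 = 1.484 mol
n/ν for Al = 1.623/2 = 0.8115
n/ν for Fe2O3 = 1.484/1 = 1.484
Smallest n/ν is Al → limiting reagent.
Fe2O3 consumed = (1/2) × 1.623 = 0.8115 mol
Fe2O3 remaining = 1.484 − 0.8115 = 0.6725 mol
mass = 0.6725 × 159.69 = 107.4 g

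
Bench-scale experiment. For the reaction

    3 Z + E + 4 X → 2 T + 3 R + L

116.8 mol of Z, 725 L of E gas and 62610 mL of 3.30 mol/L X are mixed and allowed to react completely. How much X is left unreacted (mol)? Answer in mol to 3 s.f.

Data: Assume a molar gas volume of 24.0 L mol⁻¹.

85.8 mol

n(Z) = 116.8 mol
n(E) = 725.0 / 24.0 = 30.21 mol
n(X) = 3.30 × 62610/1000 = 206.6 mol
n/ν for Z = 116.8/3 = 38.93
n/ν for E = 30.21/1 = 30.21
n/ν for X = 206.6/4 = 51.65
Smallest n/ν is E → limiting reagent.
X consumed = (4/1) × 30.21 = 120.8 mol
X remaining = 206.6 − 120.8 = 85.80 mol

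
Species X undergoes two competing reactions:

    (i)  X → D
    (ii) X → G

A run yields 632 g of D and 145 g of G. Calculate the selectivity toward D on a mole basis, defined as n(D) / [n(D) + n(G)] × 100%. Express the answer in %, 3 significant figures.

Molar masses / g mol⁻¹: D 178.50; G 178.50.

81.3 %

n(D) = 632 / 178.50 = 3.541 mol
n(G) = 145 / 178.50 = 0.8123 mol
selectivity = 3.541/(3.541+0.8123) × 100 = 81.34 %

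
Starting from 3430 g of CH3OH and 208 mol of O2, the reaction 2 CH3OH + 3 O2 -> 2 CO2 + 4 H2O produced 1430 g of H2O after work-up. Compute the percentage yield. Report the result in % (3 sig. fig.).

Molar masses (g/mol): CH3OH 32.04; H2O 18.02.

n(CH3OH) = 3430 / 32.04 = 107.1 mol
n(O2) = 208.0 mol
n/ν for CH3OH = 107.1/2 = 53.55
n/ν for O2 = 208.0/3 = 69.33
Smallest n/ν is CH3OH → limiting reagent.
theoretical n(H2O) = (4/2) × 107.1 = 214.2 mol → 3860 g
% yield = 1430 / 3860 × 100 = 37.05 %

37.1 %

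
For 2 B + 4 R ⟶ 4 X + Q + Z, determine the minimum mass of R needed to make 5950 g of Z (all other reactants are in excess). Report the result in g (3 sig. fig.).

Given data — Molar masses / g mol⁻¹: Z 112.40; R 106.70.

n(Z) = 5950 / 112.40 = 52.94 mol
n(R) = (4/1) × 52.94 = 211.8 mol
mass = 211.8 × 106.70 = 22600 g

22600 g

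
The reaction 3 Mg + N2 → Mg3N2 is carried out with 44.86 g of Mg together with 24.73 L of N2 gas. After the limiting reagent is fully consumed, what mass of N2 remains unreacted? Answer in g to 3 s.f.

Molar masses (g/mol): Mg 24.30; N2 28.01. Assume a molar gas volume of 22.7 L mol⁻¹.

n(Mg) = 44.86 / 24.30 = 1.846 mol
n(N2) = 24.73 / 22.7 = 1.089 mol
n/ν for Mg = 1.846/3 = 0.6153
n/ν for N2 = 1.089/1 = 1.089
Smallest n/ν is Mg → limiting reagent.
N2 consumed = (1/3) × 1.846 = 0.6153 mol
N2 remaining = 1.089 − 0.6153 = 0.4737 mol
mass = 0.4737 × 28.01 = 13.27 g

13.3 g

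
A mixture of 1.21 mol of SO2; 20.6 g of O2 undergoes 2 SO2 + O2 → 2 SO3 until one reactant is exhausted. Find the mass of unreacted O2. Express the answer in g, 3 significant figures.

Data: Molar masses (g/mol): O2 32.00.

1.24 g

n(SO2) = 1.210 mol
n(O2) = 20.60 / 32.00 = 0.6438 mol
n/ν for SO2 = 1.210/2 = 0.6050
n/ν for O2 = 0.6438/1 = 0.6438
Smallest n/ν is SO2 → limiting reagent.
O2 consumed = (1/2) × 1.210 = 0.6050 mol
O2 remaining = 0.6438 − 0.6050 = 0.03880 mol
mass = 0.03880 × 32.00 = 1.242 g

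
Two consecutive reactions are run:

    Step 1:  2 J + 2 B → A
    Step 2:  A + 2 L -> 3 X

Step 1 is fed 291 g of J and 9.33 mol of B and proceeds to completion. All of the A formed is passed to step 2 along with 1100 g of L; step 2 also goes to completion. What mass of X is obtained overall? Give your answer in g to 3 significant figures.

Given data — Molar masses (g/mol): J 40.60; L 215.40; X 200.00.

Step 1:
n(J) = 291.0 / 40.60 = 7.167 mol
n(B) = 9.330 mol
n/ν for J = 7.167/2 = 3.584
n/ν for B = 9.330/2 = 4.665
Smallest n/ν is J → limiting reagent.
n(A) produced = (1/2) × 7.167 = 3.584 mol
Step 2:
n(A) available = 3.584 mol
n(L) = 1100 / 215.40 = 5.107 mol
n/ν for A = 3.584/1 = 3.584
n/ν for L = 5.107/2 = 2.554
Smallest n/ν is L → limiting reagent.
n(X) = (3/2) × 5.107 = 7.661 mol
mass = 7.661 × 200.00 = 1532 g

1530 g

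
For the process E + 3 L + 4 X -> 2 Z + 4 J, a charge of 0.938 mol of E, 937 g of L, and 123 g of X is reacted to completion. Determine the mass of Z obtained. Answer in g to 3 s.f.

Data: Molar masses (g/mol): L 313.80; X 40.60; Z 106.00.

n(E) = 0.9380 mol
n(L) = 937.0 / 313.80 = 2.986 mol
n(X) = 123.0 / 40.60 = 3.030 mol
n/ν for E = 0.9380/1 = 0.9380
n/ν for L = 2.986/3 = 0.9953
n/ν for X = 3.030/4 = 0.7575
Smallest n/ν is X → limiting reagent.
n(Z) = (2/4) × 3.030 = 1.515 mol
mass = 1.515 × 106.00 = 160.6 g

161 g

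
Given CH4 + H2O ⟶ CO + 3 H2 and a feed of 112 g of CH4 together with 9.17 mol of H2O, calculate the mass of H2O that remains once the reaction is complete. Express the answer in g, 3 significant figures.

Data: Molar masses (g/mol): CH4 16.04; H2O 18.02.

n(CH4) = 112.0 / 16.04 = 6.983 mol
n(H2O) = 9.170 mol
n/ν → CH4: 6.983, H2O: 9.170; CH4 is limiting.
H2O consumed = (1/1) × 6.983 = 6.983 mol
H2O remaining = 9.170 − 6.983 = 2.187 mol
mass = 2.187 × 18.02 = 39.41 g

39.4 g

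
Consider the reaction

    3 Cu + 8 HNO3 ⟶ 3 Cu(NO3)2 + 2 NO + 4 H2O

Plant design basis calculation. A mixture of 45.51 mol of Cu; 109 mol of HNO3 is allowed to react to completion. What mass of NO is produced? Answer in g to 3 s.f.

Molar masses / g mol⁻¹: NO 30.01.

n(Cu) = 45.51 mol
n(HNO3) = 109.0 mol
n/ν for Cu = 45.51/3 = 15.17
n/ν for HNO3 = 109.0/8 = 13.63
Smallest n/ν is HNO3 → limiting reagent.
n(NO) = (2/8) × 109.0 = 27.25 mol
mass = 27.25 × 30.01 = 817.8 g

818 g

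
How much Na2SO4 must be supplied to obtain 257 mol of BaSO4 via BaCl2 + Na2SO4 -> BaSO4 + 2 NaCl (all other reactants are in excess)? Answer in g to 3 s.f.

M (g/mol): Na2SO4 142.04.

36500 g

n(BaSO4) = 257.0 mol
n(Na2SO4) = (1/1) × 257.0 = 257.0 mol
mass = 257.0 × 142.04 = 36500 g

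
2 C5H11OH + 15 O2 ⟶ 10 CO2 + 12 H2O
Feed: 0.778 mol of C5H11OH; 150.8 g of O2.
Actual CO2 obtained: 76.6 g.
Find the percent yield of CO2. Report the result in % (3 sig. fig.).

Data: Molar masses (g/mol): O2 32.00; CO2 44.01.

55.4 %

n(C5H11OH) = 0.7780 mol
n(O2) = 150.8 / 32.00 = 4.713 mol
n/ν → C5H11OH: 0.3890, O2: 0.3142; O2 is limiting.
theoretical n(CO2) = (10/15) × 4.713 = 3.142 mol → 138.3 g
% yield = 76.6 / 138.3 × 100 = 55.39 %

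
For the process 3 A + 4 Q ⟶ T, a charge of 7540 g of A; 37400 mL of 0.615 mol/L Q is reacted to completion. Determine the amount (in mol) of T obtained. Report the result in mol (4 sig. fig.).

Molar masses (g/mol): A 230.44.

5.750 mol

n(A) = 7540 / 230.44 = 32.72 mol
n(Q) = 0.615 × 37400/1000 = 23.00 mol
n/ν → A: 10.91, Q: 5.750; Q is limiting.
n(T) = (1/4) × 23.00 = 5.750 mol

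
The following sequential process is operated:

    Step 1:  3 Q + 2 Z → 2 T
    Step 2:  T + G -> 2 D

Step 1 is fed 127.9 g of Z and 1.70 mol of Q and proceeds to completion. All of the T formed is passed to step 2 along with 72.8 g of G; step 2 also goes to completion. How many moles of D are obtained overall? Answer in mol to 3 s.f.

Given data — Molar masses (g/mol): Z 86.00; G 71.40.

Step 1:
n(Z) = 127.9 / 86.00 = 1.487 mol
n(Q) = 1.700 mol
n/ν for Z = 1.487/2 = 0.7435
n/ν for Q = 1.700/3 = 0.5667
Smallest n/ν is Q → limiting reagent.
n(T) produced = (2/3) × 1.700 = 1.133 mol
Step 2:
n(T) available = 1.133 mol
n(G) = 72.80 / 71.40 = 1.020 mol
n/ν for T = 1.133/1 = 1.133
n/ν for G = 1.020/1 = 1.020
Smallest n/ν is G → limiting reagent.
n(D) = (2/1) × 1.020 = 2.040 mol

2.04 mol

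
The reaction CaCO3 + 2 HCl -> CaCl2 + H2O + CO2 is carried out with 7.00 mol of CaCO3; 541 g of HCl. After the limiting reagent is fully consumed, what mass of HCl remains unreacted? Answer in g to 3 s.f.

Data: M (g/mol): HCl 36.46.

30.6 g

n(CaCO3) = 7.000 mol
n(HCl) = 541.0 / 36.46 = 14.84 mol
n/ν for CaCO3 = 7.000/1 = 7.000
n/ν for HCl = 14.84/2 = 7.420
Smallest n/ν is CaCO3 → limiting reagent.
HCl consumed = (2/1) × 7.000 = 14.00 mol
HCl remaining = 14.84 − 14.00 = 0.8400 mol
mass = 0.8400 × 36.46 = 30.63 g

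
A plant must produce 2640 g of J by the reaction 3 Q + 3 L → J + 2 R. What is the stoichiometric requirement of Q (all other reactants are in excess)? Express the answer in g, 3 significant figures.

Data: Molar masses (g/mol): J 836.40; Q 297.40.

n(J) = 2640 / 836.40 = 3.156 mol
n(Q) = (3/1) × 3.156 = 9.468 mol
mass = 9.468 × 297.40 = 2816 g

2820 g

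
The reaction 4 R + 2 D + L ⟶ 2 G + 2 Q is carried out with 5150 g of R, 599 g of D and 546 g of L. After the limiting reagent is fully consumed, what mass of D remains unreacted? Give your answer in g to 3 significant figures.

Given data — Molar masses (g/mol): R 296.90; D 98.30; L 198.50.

58.2 g

n(R) = 5150 / 296.90 = 17.35 mol
n(D) = 599.0 / 98.30 = 6.094 mol
n(L) = 546.0 / 198.50 = 2.751 mol
n/ν for R = 17.35/4 = 4.338
n/ν for D = 6.094/2 = 3.047
n/ν for L = 2.751/1 = 2.751
Smallest n/ν is L → limiting reagent.
D consumed = (2/1) × 2.751 = 5.502 mol
D remaining = 6.094 − 5.502 = 0.5920 mol
mass = 0.5920 × 98.30 = 58.19 g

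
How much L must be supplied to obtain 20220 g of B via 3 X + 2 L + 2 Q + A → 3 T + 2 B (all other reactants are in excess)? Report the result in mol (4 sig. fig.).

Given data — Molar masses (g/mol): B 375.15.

n(B) = 20220 / 375.15 = 53.90 mol
n(L) = (2/2) × 53.90 = 53.90 mol

53.90 mol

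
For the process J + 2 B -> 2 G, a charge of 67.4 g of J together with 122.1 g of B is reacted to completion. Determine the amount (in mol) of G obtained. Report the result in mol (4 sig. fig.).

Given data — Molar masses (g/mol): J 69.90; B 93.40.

n(J) = 67.40 / 69.90 = 0.9642 mol
n(B) = 122.1 / 93.40 = 1.307 mol
n/ν for J = 0.9642/1 = 0.9642
n/ν for B = 1.307/2 = 0.6535
Smallest n/ν is B → limiting reagent.
n(G) = (2/2) × 1.307 = 1.307 mol

1.307 mol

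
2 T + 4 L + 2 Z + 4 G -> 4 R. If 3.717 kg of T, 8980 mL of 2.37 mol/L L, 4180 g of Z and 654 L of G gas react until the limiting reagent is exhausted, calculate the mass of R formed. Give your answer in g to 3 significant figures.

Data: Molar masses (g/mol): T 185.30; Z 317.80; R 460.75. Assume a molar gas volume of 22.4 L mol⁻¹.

9810 g

n(T) = 3.717×1000 / 185.30 = 20.06 mol
n(L) = 2.37 × 8980/1000 = 21.28 mol
n(Z) = 4180 / 317.80 = 13.15 mol
n(G) = 654.0 / 22.4 = 29.20 mol
n/ν → T: 10.03, L: 5.320, Z: 6.575, G: 7.300; L is limiting.
n(R) = (4/4) × 21.28 = 21.28 mol
mass = 21.28 × 460.75 = 9805 g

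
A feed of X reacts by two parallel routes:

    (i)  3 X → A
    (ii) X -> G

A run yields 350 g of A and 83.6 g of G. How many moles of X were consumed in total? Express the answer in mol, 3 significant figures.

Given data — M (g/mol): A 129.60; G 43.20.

n(A) = 350 / 129.60 = 2.701 mol
n(G) = 83.6 / 43.20 = 1.935 mol
n(X) via (i) = (3/1)×2.701 = 8.103 mol
n(X) via (ii) = (1/1)×1.935 = 1.935 mol
total n(X) = 8.103 + 1.935 = 10.04 mol

10.0 mol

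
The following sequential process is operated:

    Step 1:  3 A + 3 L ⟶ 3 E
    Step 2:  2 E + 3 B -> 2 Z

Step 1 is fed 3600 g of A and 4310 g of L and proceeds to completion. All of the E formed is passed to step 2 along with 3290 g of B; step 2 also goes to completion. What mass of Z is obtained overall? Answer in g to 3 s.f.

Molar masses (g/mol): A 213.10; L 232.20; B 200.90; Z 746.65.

8150 g

Step 1:
n(A) = 3600 / 213.10 = 16.89 mol
n(L) = 4310 / 232.20 = 18.56 mol
n/ν → A: 5.630, L: 6.187; A is limiting.
n(E) produced = (3/3) × 16.89 = 16.89 mol
Step 2:
n(E) available = 16.89 mol
n(B) = 3290 / 200.90 = 16.38 mol
n/ν → E: 8.445, B: 5.460; B is limiting.
n(Z) = (2/3) × 16.38 = 10.92 mol
mass = 10.92 × 746.65 = 8153 g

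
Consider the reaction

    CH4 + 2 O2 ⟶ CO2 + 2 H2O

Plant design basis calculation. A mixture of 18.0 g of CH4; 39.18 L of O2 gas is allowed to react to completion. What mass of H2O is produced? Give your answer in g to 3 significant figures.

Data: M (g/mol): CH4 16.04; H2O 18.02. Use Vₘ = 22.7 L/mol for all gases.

n(CH4) = 18.00 / 16.04 = 1.122 mol
n(O2) = 39.18 / 22.7 = 1.726 mol
n/ν → CH4: 1.122, O2: 0.8630; O2 is limiting.
n(H2O) = (2/2) × 1.726 = 1.726 mol
mass = 1.726 × 18.02 = 31.10 g

31.1 g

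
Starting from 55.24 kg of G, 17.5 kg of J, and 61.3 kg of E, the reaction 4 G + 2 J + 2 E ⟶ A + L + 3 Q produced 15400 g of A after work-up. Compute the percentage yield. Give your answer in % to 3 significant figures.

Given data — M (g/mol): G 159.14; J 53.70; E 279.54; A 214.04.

82.9 %

n(G) = 55.24×1000 / 159.14 = 347.1 mol
n(J) = 17.50×1000 / 53.70 = 325.9 mol
n(E) = 61.30×1000 / 279.54 = 219.3 mol
n/ν for G = 347.1/4 = 86.78
n/ν for J = 325.9/2 = 163.0
n/ν for E = 219.3/2 = 109.7
Smallest n/ν is G → limiting reagent.
theoretical n(A) = (1/4) × 347.1 = 86.78 mol → 18570 g
% yield = 15400 / 18570 × 100 = 82.93 %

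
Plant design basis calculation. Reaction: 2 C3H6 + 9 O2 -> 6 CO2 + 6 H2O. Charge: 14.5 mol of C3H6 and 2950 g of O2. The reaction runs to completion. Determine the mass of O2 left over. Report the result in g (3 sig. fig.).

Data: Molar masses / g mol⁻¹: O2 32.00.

862 g

n(C3H6) = 14.50 mol
n(O2) = 2950 / 32.00 = 92.19 mol
n/ν for C3H6 = 14.50/2 = 7.250
n/ν for O2 = 92.19/9 = 10.24
Smallest n/ν is C3H6 → limiting reagent.
O2 consumed = (9/2) × 14.50 = 65.25 mol
O2 remaining = 92.19 − 65.25 = 26.94 mol
mass = 26.94 × 32.00 = 862.1 g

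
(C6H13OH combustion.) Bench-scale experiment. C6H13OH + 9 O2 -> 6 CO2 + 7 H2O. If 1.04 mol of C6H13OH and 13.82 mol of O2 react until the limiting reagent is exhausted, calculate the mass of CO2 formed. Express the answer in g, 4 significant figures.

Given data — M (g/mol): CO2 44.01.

n(C6H13OH) = 1.040 mol
n(O2) = 13.82 mol
n/ν for C6H13OH = 1.040/1 = 1.040
n/ν for O2 = 13.82/9 = 1.536
Smallest n/ν is C6H13OH → limiting reagent.
n(CO2) = (6/1) × 1.040 = 6.240 mol
mass = 6.240 × 44.01 = 274.6 g

274.6 g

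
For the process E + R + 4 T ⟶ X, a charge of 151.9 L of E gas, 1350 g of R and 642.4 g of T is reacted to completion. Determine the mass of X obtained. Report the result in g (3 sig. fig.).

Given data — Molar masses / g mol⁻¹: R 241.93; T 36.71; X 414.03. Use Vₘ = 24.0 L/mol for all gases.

1810 g

n(E) = 151.9 / 24.0 = 6.329 mol
n(R) = 1350 / 241.93 = 5.580 mol
n(T) = 642.4 / 36.71 = 17.50 mol
n/ν for E = 6.329/1 = 6.329
n/ν for R = 5.580/1 = 5.580
n/ν for T = 17.50/4 = 4.375
Smallest n/ν is T → limiting reagent.
n(X) = (1/4) × 17.50 = 4.375 mol
mass = 4.375 × 414.03 = 1811 g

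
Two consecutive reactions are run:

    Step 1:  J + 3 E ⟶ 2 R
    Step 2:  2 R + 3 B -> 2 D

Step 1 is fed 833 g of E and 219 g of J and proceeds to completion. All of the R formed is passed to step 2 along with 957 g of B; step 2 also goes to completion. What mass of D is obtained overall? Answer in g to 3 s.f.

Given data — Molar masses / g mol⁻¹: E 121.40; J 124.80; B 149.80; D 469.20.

Step 1:
n(E) = 833.0 / 121.40 = 6.862 mol
n(J) = 219.0 / 124.80 = 1.755 mol
n/ν for E = 6.862/3 = 2.287
n/ν for J = 1.755/1 = 1.755
Smallest n/ν is J → limiting reagent.
n(R) produced = (2/1) × 1.755 = 3.510 mol
Step 2:
n(R) available = 3.510 mol
n(B) = 957.0 / 149.80 = 6.389 mol
n/ν for R = 3.510/2 = 1.755
n/ν for B = 6.389/3 = 2.130
Smallest n/ν is R → limiting reagent.
n(D) = (2/2) × 3.510 = 3.510 mol
mass = 3.510 × 469.20 = 1647 g

1650 g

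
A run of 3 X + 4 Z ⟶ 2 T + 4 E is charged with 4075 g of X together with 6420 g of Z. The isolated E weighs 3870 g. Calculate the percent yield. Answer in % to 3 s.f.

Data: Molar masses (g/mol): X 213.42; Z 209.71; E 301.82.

50.4 %

n(X) = 4075 / 213.42 = 19.09 mol
n(Z) = 6420 / 209.71 = 30.61 mol
n/ν → X: 6.363, Z: 7.653; X is limiting.
theoretical n(E) = (4/3) × 19.09 = 25.45 mol → 7681 g
% yield = 3870 / 7681 × 100 = 50.38 %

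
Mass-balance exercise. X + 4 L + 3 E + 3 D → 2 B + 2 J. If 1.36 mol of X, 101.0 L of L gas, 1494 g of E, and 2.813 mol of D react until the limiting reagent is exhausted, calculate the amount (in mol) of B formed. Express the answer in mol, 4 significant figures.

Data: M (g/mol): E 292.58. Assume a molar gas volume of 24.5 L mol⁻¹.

1.875 mol

n(X) = 1.360 mol
n(L) = 101.0 / 24.5 = 4.122 mol
n(E) = 1494 / 292.58 = 5.106 mol
n(D) = 2.813 mol
n/ν for X = 1.360/1 = 1.360
n/ν for L = 4.122/4 = 1.031
n/ν for E = 5.106/3 = 1.702
n/ν for D = 2.813/3 = 0.9377
Smallest n/ν is D → limiting reagent.
n(B) = (2/3) × 2.813 = 1.875 mol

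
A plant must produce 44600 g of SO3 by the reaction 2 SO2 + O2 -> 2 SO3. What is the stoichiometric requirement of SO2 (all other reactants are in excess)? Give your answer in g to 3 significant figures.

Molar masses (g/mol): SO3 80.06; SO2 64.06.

n(SO3) = 44600 / 80.06 = 557.1 mol
n(SO2) = (2/2) × 557.1 = 557.1 mol
mass = 557.1 × 64.06 = 35690 g

35700 g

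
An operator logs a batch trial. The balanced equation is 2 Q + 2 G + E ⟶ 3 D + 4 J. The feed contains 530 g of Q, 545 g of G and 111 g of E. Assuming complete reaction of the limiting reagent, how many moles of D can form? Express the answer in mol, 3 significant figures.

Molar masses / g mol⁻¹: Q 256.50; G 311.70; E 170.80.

n(Q) = 530.0 / 256.50 = 2.066 mol
n(G) = 545.0 / 311.70 = 1.748 mol
n(E) = 111.0 / 170.80 = 0.6499 mol
n/ν for Q = 2.066/2 = 1.033
n/ν for G = 1.748/2 = 0.8740
n/ν for E = 0.6499/1 = 0.6499
Smallest n/ν is E → limiting reagent.
n(D) = (3/1) × 0.6499 = 1.950 mol

1.95 mol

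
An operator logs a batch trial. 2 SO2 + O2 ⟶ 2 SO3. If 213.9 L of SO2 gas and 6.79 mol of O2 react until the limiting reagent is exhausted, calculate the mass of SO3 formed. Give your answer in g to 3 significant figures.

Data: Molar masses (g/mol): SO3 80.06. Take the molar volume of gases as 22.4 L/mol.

765 g

n(SO2) = 213.9 / 22.4 = 9.549 mol
n(O2) = 6.790 mol
n/ν for SO2 = 9.549/2 = 4.775
n/ν for O2 = 6.790/1 = 6.790
Smallest n/ν is SO2 → limiting reagent.
n(SO3) = (2/2) × 9.549 = 9.549 mol
mass = 9.549 × 80.06 = 764.5 g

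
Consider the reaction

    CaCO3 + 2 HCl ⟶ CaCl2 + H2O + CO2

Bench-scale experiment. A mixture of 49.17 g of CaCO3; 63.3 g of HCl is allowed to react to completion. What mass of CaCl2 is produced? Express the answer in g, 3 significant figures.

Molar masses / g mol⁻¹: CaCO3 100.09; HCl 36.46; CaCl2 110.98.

n(CaCO3) = 49.17 / 100.09 = 0.4913 mol
n(HCl) = 63.30 / 36.46 = 1.736 mol
n/ν → CaCO3: 0.4913, HCl: 0.8680; CaCO3 is limiting.
n(CaCl2) = (1/1) × 0.4913 = 0.4913 mol
mass = 0.4913 × 110.98 = 54.52 g

54.5 g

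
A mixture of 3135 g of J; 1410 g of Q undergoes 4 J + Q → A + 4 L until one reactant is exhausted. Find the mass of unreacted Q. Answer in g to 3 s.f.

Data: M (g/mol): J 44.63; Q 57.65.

398 g

n(J) = 3135 / 44.63 = 70.24 mol
n(Q) = 1410 / 57.65 = 24.46 mol
n/ν for J = 70.24/4 = 17.56
n/ν for Q = 24.46/1 = 24.46
Smallest n/ν is J → limiting reagent.
Q consumed = (1/4) × 70.24 = 17.56 mol
Q remaining = 24.46 − 17.56 = 6.900 mol
mass = 6.900 × 57.65 = 397.8 g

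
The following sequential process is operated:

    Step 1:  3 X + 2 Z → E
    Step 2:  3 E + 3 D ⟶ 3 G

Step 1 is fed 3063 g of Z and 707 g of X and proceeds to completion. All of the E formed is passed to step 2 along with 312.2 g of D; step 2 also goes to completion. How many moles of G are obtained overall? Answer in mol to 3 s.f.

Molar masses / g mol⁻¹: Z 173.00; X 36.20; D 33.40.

6.51 mol

Step 1:
n(Z) = 3063 / 173.00 = 17.71 mol
n(X) = 707.0 / 36.20 = 19.53 mol
n/ν for Z = 17.71/2 = 8.855
n/ν for X = 19.53/3 = 6.510
Smallest n/ν is X → limiting reagent.
n(E) produced = (1/3) × 19.53 = 6.510 mol
Step 2:
n(E) available = 6.510 mol
n(D) = 312.2 / 33.40 = 9.347 mol
n/ν for E = 6.510/3 = 2.170
n/ν for D = 9.347/3 = 3.116
Smallest n/ν is E → limiting reagent.
n(G) = (3/3) × 6.510 = 6.510 mol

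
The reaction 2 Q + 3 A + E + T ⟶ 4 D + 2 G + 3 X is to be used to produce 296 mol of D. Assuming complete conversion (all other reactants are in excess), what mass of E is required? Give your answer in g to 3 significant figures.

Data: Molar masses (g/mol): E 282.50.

20900 g

n(D) = 296.0 mol
n(E) = (1/4) × 296.0 = 74.00 mol
mass = 74.00 × 282.50 = 20910 g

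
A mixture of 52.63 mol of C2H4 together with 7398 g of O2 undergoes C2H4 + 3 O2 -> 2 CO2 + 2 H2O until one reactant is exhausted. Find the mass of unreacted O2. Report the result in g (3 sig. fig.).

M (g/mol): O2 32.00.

n(C2H4) = 52.63 mol
n(O2) = 7398 / 32.00 = 231.2 mol
n/ν for C2H4 = 52.63/1 = 52.63
n/ν for O2 = 231.2/3 = 77.07
Smallest n/ν is C2H4 → limiting reagent.
O2 consumed = (3/1) × 52.63 = 157.9 mol
O2 remaining = 231.2 − 157.9 = 73.30 mol
mass = 73.30 × 32.00 = 2346 g

2350 g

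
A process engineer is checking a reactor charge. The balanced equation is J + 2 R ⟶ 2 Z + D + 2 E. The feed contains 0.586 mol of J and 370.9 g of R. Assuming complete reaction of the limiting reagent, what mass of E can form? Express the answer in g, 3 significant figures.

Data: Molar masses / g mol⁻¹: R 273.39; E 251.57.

295 g

n(J) = 0.5860 mol
n(R) = 370.9 / 273.39 = 1.357 mol
n/ν → J: 0.5860, R: 0.6785; J is limiting.
n(E) = (2/1) × 0.5860 = 1.172 mol
mass = 1.172 × 251.57 = 294.8 g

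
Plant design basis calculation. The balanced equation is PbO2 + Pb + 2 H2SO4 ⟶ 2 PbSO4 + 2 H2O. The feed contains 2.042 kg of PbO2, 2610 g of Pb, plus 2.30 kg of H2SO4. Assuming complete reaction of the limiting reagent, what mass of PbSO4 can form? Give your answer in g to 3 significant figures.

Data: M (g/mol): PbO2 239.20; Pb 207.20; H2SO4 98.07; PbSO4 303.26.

n(PbO2) = 2.042×1000 / 239.20 = 8.537 mol
n(Pb) = 2610 / 207.20 = 12.60 mol
n(H2SO4) = 2.300×1000 / 98.07 = 23.45 mol
n/ν for PbO2 = 8.537/1 = 8.537
n/ν for Pb = 12.60/1 = 12.60
n/ν for H2SO4 = 23.45/2 = 11.73
Smallest n/ν is PbO2 → limiting reagent.
n(PbSO4) = (2/1) × 8.537 = 17.07 mol
mass = 17.07 × 303.26 = 5177 g

5180 g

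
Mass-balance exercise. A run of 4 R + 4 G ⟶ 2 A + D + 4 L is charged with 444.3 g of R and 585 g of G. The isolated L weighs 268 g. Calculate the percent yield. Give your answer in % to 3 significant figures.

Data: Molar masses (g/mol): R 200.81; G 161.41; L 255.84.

n(R) = 444.3 / 200.81 = 2.213 mol
n(G) = 585.0 / 161.41 = 3.624 mol
n/ν for R = 2.213/4 = 0.5533
n/ν for G = 3.624/4 = 0.9060
Smallest n/ν is R → limiting reagent.
theoretical n(L) = (4/4) × 2.213 = 2.213 mol → 566.2 g
% yield = 268 / 566.2 × 100 = 47.33 %

47.3 %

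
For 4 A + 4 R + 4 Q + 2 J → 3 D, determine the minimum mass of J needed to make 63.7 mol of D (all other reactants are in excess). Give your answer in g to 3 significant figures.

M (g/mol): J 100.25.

n(D) = 63.70 mol
n(J) = (2/3) × 63.70 = 42.47 mol
mass = 42.47 × 100.25 = 4258 g

4260 g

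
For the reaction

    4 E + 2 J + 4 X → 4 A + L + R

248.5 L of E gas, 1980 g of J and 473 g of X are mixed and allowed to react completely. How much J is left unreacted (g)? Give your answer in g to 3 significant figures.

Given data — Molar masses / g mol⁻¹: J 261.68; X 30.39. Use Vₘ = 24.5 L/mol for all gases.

653 g

n(E) = 248.5 / 24.5 = 10.14 mol
n(J) = 1980 / 261.68 = 7.566 mol
n(X) = 473.0 / 30.39 = 15.56 mol
n/ν for E = 10.14/4 = 2.535
n/ν for J = 7.566/2 = 3.783
n/ν for X = 15.56/4 = 3.890
Smallest n/ν is E → limiting reagent.
J consumed = (2/4) × 10.14 = 5.070 mol
J remaining = 7.566 − 5.070 = 2.496 mol
mass = 2.496 × 261.68 = 653.2 g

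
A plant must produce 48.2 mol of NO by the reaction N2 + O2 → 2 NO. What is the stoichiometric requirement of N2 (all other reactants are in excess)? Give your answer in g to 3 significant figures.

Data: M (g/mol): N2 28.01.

n(NO) = 48.20 mol
n(N2) = (1/2) × 48.20 = 24.10 mol
mass = 24.10 × 28.01 = 675.0 g

675 g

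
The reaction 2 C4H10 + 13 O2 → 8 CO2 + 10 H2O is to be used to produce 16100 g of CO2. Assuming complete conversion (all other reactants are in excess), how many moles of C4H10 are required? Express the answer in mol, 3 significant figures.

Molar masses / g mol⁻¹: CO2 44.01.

n(CO2) = 16100 / 44.01 = 365.8 mol
n(C4H10) = (2/8) × 365.8 = 91.45 mol

91.5 mol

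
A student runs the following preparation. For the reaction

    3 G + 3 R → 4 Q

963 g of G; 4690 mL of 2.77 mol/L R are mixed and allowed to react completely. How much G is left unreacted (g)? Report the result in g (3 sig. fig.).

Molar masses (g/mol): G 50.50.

307 g

n(G) = 963.0 / 50.50 = 19.07 mol
n(R) = 2.77 × 4690/1000 = 12.99 mol
n/ν for G = 19.07/3 = 6.357
n/ν for R = 12.99/3 = 4.330
Smallest n/ν is R → limiting reagent.
G consumed = (3/3) × 12.99 = 12.99 mol
G remaining = 19.07 − 12.99 = 6.080 mol
mass = 6.080 × 50.50 = 307.0 g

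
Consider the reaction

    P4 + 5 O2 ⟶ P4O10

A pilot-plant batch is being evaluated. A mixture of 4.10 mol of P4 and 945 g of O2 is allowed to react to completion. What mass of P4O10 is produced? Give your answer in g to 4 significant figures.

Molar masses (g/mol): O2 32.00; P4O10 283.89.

n(P4) = 4.100 mol
n(O2) = 945.0 / 32.00 = 29.53 mol
n/ν for P4 = 4.100/1 = 4.100
n/ν for O2 = 29.53/5 = 5.906
Smallest n/ν is P4 → limiting reagent.
n(P4O10) = (1/1) × 4.100 = 4.100 mol
mass = 4.100 × 283.89 = 1164 g

1164 g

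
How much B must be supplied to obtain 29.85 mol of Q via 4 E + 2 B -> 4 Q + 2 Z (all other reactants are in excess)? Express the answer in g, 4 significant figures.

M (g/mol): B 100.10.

n(Q) = 29.85 mol
n(B) = (2/4) × 29.85 = 14.93 mol
mass = 14.93 × 100.10 = 1494 g

1494 g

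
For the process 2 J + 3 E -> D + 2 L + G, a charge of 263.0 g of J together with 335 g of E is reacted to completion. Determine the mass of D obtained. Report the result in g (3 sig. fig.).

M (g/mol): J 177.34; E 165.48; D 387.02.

n(J) = 263.0 / 177.34 = 1.483 mol
n(E) = 335.0 / 165.48 = 2.024 mol
n/ν for J = 1.483/2 = 0.7415
n/ν for E = 2.024/3 = 0.6747
Smallest n/ν is E → limiting reagent.
n(D) = (1/3) × 2.024 = 0.6747 mol
mass = 0.6747 × 387.02 = 261.1 g

261 g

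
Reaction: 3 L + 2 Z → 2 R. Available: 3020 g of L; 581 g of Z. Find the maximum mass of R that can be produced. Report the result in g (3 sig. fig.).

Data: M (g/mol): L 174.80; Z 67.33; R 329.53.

2840 g

n(L) = 3020 / 174.80 = 17.28 mol
n(Z) = 581.0 / 67.33 = 8.629 mol
n/ν → L: 5.760, Z: 4.315; Z is limiting.
n(R) = (2/2) × 8.629 = 8.629 mol
mass = 8.629 × 329.53 = 2844 g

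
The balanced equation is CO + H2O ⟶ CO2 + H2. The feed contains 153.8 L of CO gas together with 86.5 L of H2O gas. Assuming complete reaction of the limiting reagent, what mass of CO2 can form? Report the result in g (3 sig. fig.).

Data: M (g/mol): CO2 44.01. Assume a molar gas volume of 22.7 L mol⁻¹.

168 g

n(CO) = 153.8 / 22.7 = 6.775 mol
n(H2O) = 86.50 / 22.7 = 3.811 mol
n/ν for CO = 6.775/1 = 6.775
n/ν for H2O = 3.811/1 = 3.811
Smallest n/ν is H2O → limiting reagent.
n(CO2) = (1/1) × 3.811 = 3.811 mol
mass = 3.811 × 44.01 = 167.7 g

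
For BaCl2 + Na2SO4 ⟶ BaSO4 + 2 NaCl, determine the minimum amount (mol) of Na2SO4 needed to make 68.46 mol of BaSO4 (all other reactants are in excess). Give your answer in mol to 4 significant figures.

68.46 mol

n(BaSO4) = 68.46 mol
n(Na2SO4) = (1/1) × 68.46 = 68.46 mol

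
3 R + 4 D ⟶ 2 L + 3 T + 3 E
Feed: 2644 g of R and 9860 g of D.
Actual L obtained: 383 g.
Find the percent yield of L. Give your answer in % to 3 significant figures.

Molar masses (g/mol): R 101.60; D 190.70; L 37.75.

n(R) = 2644 / 101.60 = 26.02 mol
n(D) = 9860 / 190.70 = 51.70 mol
n/ν for R = 26.02/3 = 8.673
n/ν for D = 51.70/4 = 12.93
Smallest n/ν is R → limiting reagent.
theoretical n(L) = (2/3) × 26.02 = 17.35 mol → 655.0 g
% yield = 383 / 655.0 × 100 = 58.47 %

58.5 %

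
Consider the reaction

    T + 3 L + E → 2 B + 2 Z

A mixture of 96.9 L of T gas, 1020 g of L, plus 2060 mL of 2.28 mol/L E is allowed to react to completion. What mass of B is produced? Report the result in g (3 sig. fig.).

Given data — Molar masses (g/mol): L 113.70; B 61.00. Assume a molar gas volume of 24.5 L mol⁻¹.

n(T) = 96.90 / 24.5 = 3.955 mol
n(L) = 1020 / 113.70 = 8.971 mol
n(E) = 2.28 × 2060/1000 = 4.697 mol
n/ν for T = 3.955/1 = 3.955
n/ν for L = 8.971/3 = 2.990
n/ν for E = 4.697/1 = 4.697
Smallest n/ν is L → limiting reagent.
n(B) = (2/3) × 8.971 = 5.981 mol
mass = 5.981 × 61.00 = 364.8 g

365 g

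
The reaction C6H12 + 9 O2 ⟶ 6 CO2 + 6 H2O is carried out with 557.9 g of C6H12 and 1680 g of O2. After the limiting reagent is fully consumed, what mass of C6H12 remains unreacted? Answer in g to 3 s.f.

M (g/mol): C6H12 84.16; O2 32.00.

n(C6H12) = 557.9 / 84.16 = 6.629 mol
n(O2) = 1680 / 32.00 = 52.50 mol
n/ν for C6H12 = 6.629/1 = 6.629
n/ν for O2 = 52.50/9 = 5.833
Smallest n/ν is O2 → limiting reagent.
C6H12 consumed = (1/9) × 52.50 = 5.833 mol
C6H12 remaining = 6.629 − 5.833 = 0.7960 mol
mass = 0.7960 × 84.16 = 66.99 g

67.0 g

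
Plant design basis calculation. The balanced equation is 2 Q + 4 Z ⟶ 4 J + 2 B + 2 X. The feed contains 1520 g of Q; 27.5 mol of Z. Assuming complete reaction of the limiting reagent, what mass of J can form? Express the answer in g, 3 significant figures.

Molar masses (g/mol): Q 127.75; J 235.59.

5610 g

n(Q) = 1520 / 127.75 = 11.90 mol
n(Z) = 27.50 mol
n/ν for Q = 11.90/2 = 5.950
n/ν for Z = 27.50/4 = 6.875
Smallest n/ν is Q → limiting reagent.
n(J) = (4/2) × 11.90 = 23.80 mol
mass = 23.80 × 235.59 = 5607 g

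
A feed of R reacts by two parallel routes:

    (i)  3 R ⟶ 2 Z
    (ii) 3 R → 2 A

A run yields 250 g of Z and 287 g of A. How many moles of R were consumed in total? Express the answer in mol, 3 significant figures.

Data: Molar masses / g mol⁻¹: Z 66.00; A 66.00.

n(Z) = 250 / 66.00 = 3.788 mol
n(A) = 287 / 66.00 = 4.348 mol
n(R) via (i) = (3/2)×3.788 = 5.682 mol
n(R) via (ii) = (3/2)×4.348 = 6.522 mol
total n(R) = 5.682 + 6.522 = 12.20 mol

12.2 mol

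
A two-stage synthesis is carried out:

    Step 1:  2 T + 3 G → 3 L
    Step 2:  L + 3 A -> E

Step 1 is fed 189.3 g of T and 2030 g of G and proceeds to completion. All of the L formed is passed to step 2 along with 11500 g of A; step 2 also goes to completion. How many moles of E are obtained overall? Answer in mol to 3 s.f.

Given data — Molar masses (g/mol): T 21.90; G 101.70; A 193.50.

13.0 mol

Step 1:
n(T) = 189.3 / 21.90 = 8.644 mol
n(G) = 2030 / 101.70 = 19.96 mol
n/ν for T = 8.644/2 = 4.322
n/ν for G = 19.96/3 = 6.653
Smallest n/ν is T → limiting reagent.
n(L) produced = (3/2) × 8.644 = 12.97 mol
Step 2:
n(L) available = 12.97 mol
n(A) = 11500 / 193.50 = 59.43 mol
n/ν for L = 12.97/1 = 12.97
n/ν for A = 59.43/3 = 19.81
Smallest n/ν is L → limiting reagent.
n(E) = (1/1) × 12.97 = 12.97 mol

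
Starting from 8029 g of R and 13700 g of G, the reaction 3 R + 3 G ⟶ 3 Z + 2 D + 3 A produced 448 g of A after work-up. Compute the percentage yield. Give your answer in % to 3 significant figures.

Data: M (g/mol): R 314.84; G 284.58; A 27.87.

63.0 %

n(R) = 8029 / 314.84 = 25.50 mol
n(G) = 13700 / 284.58 = 48.14 mol
n/ν for R = 25.50/3 = 8.500
n/ν for G = 48.14/3 = 16.05
Smallest n/ν is R → limiting reagent.
theoretical n(A) = (3/3) × 25.50 = 25.50 mol → 710.7 g
% yield = 448 / 710.7 × 100 = 63.04 %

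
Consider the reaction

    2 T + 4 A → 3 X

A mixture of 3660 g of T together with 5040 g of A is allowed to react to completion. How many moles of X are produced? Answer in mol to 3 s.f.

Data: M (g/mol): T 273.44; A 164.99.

20.1 mol

n(T) = 3660 / 273.44 = 13.39 mol
n(A) = 5040 / 164.99 = 30.55 mol
n/ν for T = 13.39/2 = 6.695
n/ν for A = 30.55/4 = 7.638
Smallest n/ν is T → limiting reagent.
n(X) = (3/2) × 13.39 = 20.09 mol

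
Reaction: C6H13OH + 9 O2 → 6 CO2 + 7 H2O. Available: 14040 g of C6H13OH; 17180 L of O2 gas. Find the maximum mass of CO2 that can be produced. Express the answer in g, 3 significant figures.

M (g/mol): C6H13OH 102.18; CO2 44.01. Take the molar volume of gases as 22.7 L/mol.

n(C6H13OH) = 14040 / 102.18 = 137.4 mol
n(O2) = 17180 / 22.7 = 756.8 mol
n/ν for C6H13OH = 137.4/1 = 137.4
n/ν for O2 = 756.8/9 = 84.09
Smallest n/ν is O2 → limiting reagent.
n(CO2) = (6/9) × 756.8 = 504.5 mol
mass = 504.5 × 44.01 = 22200 g

22200 g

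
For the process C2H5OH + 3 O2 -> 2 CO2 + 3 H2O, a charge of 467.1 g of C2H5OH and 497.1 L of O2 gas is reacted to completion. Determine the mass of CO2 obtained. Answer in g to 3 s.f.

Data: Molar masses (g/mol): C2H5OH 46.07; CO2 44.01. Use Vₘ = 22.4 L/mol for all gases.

n(C2H5OH) = 467.1 / 46.07 = 10.14 mol
n(O2) = 497.1 / 22.4 = 22.19 mol
n/ν → C2H5OH: 10.14, O2: 7.397; O2 is limiting.
n(CO2) = (2/3) × 22.19 = 14.79 mol
mass = 14.79 × 44.01 = 650.9 g

651 g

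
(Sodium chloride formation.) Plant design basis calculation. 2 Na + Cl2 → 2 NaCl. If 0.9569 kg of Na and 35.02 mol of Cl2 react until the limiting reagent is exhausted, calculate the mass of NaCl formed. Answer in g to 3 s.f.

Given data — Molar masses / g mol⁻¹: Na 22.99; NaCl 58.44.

n(Na) = 0.9569×1000 / 22.99 = 41.62 mol
n(Cl2) = 35.02 mol
n/ν → Na: 20.81, Cl2: 35.02; Na is limiting.
n(NaCl) = (2/2) × 41.62 = 41.62 mol
mass = 41.62 × 58.44 = 2432 g

2430 g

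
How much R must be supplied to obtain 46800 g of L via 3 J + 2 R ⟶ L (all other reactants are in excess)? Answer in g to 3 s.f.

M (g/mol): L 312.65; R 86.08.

n(L) = 46800 / 312.65 = 149.7 mol
n(R) = (2/1) × 149.7 = 299.4 mol
mass = 299.4 × 86.08 = 25770 g

25800 g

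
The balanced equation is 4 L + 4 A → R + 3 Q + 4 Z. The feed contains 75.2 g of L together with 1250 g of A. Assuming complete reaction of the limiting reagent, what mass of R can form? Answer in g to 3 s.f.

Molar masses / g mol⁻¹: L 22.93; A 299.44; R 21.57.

17.7 g

n(L) = 75.20 / 22.93 = 3.280 mol
n(A) = 1250 / 299.44 = 4.174 mol
n/ν → L: 0.8200, A: 1.044; L is limiting.
n(R) = (1/4) × 3.280 = 0.8200 mol
mass = 0.8200 × 21.57 = 17.69 g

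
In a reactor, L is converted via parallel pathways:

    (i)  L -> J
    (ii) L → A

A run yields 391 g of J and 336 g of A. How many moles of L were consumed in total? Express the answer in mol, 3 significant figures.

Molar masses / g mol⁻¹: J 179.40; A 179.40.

4.05 mol

n(J) = 391 / 179.40 = 2.179 mol
n(A) = 336 / 179.40 = 1.873 mol
n(L) via (i) = (1/1)×2.179 = 2.179 mol
n(L) via (ii) = (1/1)×1.873 = 1.873 mol
total n(L) = 2.179 + 1.873 = 4.052 mol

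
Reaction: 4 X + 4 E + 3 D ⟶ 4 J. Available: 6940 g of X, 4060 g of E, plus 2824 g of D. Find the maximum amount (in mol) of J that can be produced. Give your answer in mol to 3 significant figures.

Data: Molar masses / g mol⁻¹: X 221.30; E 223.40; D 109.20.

18.2 mol

n(X) = 6940 / 221.30 = 31.36 mol
n(E) = 4060 / 223.40 = 18.17 mol
n(D) = 2824 / 109.20 = 25.86 mol
n/ν for X = 31.36/4 = 7.840
n/ν for E = 18.17/4 = 4.543
n/ν for D = 25.86/3 = 8.620
Smallest n/ν is E → limiting reagent.
n(J) = (4/4) × 18.17 = 18.17 mol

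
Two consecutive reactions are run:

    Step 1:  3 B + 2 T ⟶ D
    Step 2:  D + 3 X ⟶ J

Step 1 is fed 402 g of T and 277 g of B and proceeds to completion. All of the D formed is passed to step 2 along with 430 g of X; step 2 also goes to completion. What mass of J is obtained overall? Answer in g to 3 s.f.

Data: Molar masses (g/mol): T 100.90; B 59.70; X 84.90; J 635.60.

Step 1:
n(T) = 402.0 / 100.90 = 3.984 mol
n(B) = 277.0 / 59.70 = 4.640 mol
n/ν → T: 1.992, B: 1.547; B is limiting.
n(D) produced = (1/3) × 4.640 = 1.547 mol
Step 2:
n(D) available = 1.547 mol
n(X) = 430.0 / 84.90 = 5.065 mol
n/ν → D: 1.547, X: 1.688; D is limiting.
n(J) = (1/1) × 1.547 = 1.547 mol
mass = 1.547 × 635.60 = 983.3 g

983 g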